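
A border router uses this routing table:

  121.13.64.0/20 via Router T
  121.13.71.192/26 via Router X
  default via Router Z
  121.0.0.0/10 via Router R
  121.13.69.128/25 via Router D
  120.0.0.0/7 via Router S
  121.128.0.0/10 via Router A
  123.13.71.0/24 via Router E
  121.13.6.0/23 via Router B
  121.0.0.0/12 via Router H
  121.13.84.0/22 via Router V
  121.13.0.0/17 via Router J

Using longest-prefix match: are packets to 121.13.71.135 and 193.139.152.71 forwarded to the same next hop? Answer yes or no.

no

121.13.71.135: longest match 121.13.64.0/20 -> Router T
193.139.152.71: longest match 0.0.0.0/0 -> Router Z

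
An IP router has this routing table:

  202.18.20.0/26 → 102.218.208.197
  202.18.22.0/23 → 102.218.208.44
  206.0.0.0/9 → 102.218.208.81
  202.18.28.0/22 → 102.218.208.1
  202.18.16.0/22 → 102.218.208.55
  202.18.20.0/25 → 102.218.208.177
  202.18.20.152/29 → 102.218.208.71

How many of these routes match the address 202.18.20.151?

0

No listed prefix contains 202.18.20.151.
Total matching entries: 0.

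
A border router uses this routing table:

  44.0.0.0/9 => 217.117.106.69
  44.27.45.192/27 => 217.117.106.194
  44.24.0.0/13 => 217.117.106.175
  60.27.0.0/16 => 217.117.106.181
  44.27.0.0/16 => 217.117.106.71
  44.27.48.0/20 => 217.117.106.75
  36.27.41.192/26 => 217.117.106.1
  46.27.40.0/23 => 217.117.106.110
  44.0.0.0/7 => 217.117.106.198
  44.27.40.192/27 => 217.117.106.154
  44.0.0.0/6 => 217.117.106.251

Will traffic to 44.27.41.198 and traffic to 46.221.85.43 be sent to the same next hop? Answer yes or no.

44.27.41.198: longest match 44.27.0.0/16 -> 217.117.106.71
46.221.85.43: longest match 44.0.0.0/6 -> 217.117.106.251

no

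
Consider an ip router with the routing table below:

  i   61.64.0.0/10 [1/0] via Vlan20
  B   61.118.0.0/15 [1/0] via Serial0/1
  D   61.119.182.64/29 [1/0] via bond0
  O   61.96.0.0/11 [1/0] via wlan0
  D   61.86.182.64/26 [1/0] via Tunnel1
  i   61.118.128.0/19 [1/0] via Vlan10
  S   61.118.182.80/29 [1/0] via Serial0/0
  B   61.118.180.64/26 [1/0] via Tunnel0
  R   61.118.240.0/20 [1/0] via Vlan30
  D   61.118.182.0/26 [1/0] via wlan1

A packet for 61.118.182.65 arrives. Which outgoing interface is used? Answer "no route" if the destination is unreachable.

Serial0/1

Routes whose prefix contains 61.118.182.65:
  61.64.0.0/10 (61.64.0.0 - 61.127.255.255) -> Vlan20
  61.96.0.0/11 (61.96.0.0 - 61.127.255.255) -> wlan0
  61.118.0.0/15 (61.118.0.0 - 61.119.255.255) -> Serial0/1
More-specific entries that do NOT match:
  61.119.182.64/29 (61.119.182.64 - 61.119.182.71) does not contain 61.118.182.65
  61.118.182.80/29 (61.118.182.80 - 61.118.182.87) does not contain 61.118.182.65
  61.86.182.64/26 (61.86.182.64 - 61.86.182.127) does not contain 61.118.182.65
  61.118.180.64/26 (61.118.180.64 - 61.118.180.127) does not contain 61.118.182.65
  61.118.182.0/26 (61.118.182.0 - 61.118.182.63) does not contain 61.118.182.65
  61.118.240.0/20 (61.118.240.0 - 61.118.255.255) does not contain 61.118.182.65
  61.118.128.0/19 (61.118.128.0 - 61.118.159.255) does not contain 61.118.182.65
Longest matching prefix is /15 -> interface Serial0/1.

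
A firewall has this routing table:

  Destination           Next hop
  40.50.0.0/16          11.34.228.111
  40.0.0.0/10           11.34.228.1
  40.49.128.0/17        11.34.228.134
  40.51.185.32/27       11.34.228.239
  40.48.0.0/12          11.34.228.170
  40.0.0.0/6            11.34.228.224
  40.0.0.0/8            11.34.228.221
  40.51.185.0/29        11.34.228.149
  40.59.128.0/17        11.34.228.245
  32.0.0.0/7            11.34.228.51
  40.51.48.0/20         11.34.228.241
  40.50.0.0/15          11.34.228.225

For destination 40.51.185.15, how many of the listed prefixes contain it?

5

Prefixes containing 40.51.185.15:
  40.0.0.0/6 (40.0.0.0 - 43.255.255.255)
  40.0.0.0/8 (40.0.0.0 - 40.255.255.255)
  40.0.0.0/10 (40.0.0.0 - 40.63.255.255)
  40.48.0.0/12 (40.48.0.0 - 40.63.255.255)
  40.50.0.0/15 (40.50.0.0 - 40.51.255.255)
Total matching entries: 5.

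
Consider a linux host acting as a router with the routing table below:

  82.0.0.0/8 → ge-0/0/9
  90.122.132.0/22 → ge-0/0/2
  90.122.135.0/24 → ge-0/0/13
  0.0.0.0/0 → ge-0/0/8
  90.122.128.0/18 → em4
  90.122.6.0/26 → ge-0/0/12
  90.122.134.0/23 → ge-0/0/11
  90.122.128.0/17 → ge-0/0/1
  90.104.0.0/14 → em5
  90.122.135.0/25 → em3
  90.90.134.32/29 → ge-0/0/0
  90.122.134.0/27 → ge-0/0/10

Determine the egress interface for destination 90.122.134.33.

Routes whose prefix contains 90.122.134.33:
  0.0.0.0/0 (default, matches everything) -> ge-0/0/8
  90.122.128.0/17 (90.122.128.0 - 90.122.255.255) -> ge-0/0/1
  90.122.128.0/18 (90.122.128.0 - 90.122.191.255) -> em4
  90.122.132.0/22 (90.122.132.0 - 90.122.135.255) -> ge-0/0/2
  90.122.134.0/23 (90.122.134.0 - 90.122.135.255) -> ge-0/0/11
More-specific entries that do NOT match:
  90.90.134.32/29 (90.90.134.32 - 90.90.134.39) does not contain 90.122.134.33
  90.122.134.0/27 (90.122.134.0 - 90.122.134.31) does not contain 90.122.134.33
  90.122.6.0/26 (90.122.6.0 - 90.122.6.63) does not contain 90.122.134.33
  90.122.135.0/25 (90.122.135.0 - 90.122.135.127) does not contain 90.122.134.33
  90.122.135.0/24 (90.122.135.0 - 90.122.135.255) does not contain 90.122.134.33
Longest matching prefix is /23 -> interface ge-0/0/11.

ge-0/0/11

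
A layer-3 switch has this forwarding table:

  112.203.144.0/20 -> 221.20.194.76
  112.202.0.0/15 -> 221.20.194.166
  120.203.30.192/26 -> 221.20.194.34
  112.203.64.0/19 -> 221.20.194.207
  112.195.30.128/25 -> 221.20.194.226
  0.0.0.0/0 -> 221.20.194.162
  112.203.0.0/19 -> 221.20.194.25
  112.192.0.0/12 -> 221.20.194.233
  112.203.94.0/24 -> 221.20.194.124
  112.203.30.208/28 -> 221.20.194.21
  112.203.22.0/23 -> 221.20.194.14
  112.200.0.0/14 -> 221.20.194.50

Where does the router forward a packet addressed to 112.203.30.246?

221.20.194.25

Routes whose prefix contains 112.203.30.246:
  0.0.0.0/0 (default, matches everything) -> 221.20.194.162
  112.192.0.0/12 (112.192.0.0 - 112.207.255.255) -> 221.20.194.233
  112.200.0.0/14 (112.200.0.0 - 112.203.255.255) -> 221.20.194.50
  112.202.0.0/15 (112.202.0.0 - 112.203.255.255) -> 221.20.194.166
  112.203.0.0/19 (112.203.0.0 - 112.203.31.255) -> 221.20.194.25
More-specific entries that do NOT match:
  112.203.30.208/28 (112.203.30.208 - 112.203.30.223) does not contain 112.203.30.246
  120.203.30.192/26 (120.203.30.192 - 120.203.30.255) does not contain 112.203.30.246
  112.195.30.128/25 (112.195.30.128 - 112.195.30.255) does not contain 112.203.30.246
  112.203.94.0/24 (112.203.94.0 - 112.203.94.255) does not contain 112.203.30.246
  112.203.22.0/23 (112.203.22.0 - 112.203.23.255) does not contain 112.203.30.246
  112.203.144.0/20 (112.203.144.0 - 112.203.159.255) does not contain 112.203.30.246
Longest matching prefix is /19 -> next hop 221.20.194.25.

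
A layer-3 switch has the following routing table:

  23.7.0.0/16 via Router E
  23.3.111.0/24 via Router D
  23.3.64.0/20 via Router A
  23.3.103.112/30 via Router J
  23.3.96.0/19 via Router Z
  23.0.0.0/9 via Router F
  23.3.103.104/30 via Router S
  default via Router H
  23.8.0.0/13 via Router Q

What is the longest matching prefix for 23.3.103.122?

23.3.96.0/19

Entries matching 23.3.103.122:
  0.0.0.0/0 (default, matches everything)
  23.0.0.0/9 (23.0.0.0 - 23.127.255.255)
  23.3.96.0/19 (23.3.96.0 - 23.3.127.255)
Most specific is 23.3.96.0/19.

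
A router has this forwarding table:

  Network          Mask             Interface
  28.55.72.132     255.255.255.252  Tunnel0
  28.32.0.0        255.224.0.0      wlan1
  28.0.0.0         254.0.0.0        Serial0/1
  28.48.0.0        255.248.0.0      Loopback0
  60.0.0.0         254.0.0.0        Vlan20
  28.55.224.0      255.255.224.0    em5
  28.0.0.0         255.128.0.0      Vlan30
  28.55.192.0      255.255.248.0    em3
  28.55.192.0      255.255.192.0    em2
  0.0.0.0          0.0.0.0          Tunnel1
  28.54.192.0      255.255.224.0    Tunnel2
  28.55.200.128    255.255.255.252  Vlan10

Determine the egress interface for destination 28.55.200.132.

em2

Routes whose prefix contains 28.55.200.132:
  0.0.0.0/0 (default, matches everything) -> Tunnel1
  28.0.0.0/7 (28.0.0.0 - 29.255.255.255) -> Serial0/1
  28.0.0.0/9 (28.0.0.0 - 28.127.255.255) -> Vlan30
  28.32.0.0/11 (28.32.0.0 - 28.63.255.255) -> wlan1
  28.48.0.0/13 (28.48.0.0 - 28.55.255.255) -> Loopback0
  28.55.192.0/18 (28.55.192.0 - 28.55.255.255) -> em2
More-specific entries that do NOT match:
  28.55.72.132/30 (28.55.72.132 - 28.55.72.135) does not contain 28.55.200.132
  28.55.200.128/30 (28.55.200.128 - 28.55.200.131) does not contain 28.55.200.132
  28.55.192.0/21 (28.55.192.0 - 28.55.199.255) does not contain 28.55.200.132
  28.55.224.0/19 (28.55.224.0 - 28.55.255.255) does not contain 28.55.200.132
  28.54.192.0/19 (28.54.192.0 - 28.54.223.255) does not contain 28.55.200.132
Longest matching prefix is /18 -> interface em2.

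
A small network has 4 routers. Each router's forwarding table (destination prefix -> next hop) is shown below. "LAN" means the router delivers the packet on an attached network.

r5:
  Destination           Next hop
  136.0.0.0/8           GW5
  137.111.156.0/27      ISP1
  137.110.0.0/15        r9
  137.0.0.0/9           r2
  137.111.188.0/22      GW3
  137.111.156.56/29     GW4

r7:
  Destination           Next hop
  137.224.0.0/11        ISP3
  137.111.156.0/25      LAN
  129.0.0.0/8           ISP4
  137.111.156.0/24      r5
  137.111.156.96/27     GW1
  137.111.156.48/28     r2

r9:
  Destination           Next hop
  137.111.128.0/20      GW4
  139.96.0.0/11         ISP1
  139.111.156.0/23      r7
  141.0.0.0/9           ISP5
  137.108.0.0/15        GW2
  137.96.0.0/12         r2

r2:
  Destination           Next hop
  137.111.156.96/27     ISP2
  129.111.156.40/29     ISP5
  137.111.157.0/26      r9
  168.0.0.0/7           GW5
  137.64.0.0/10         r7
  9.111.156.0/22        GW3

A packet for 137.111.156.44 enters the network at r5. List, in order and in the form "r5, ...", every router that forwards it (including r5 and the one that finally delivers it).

r5, r9, r2, r7

At r5: longest match for 137.111.156.44 is 137.110.0.0/15 -> r9
At r9: longest match for 137.111.156.44 is 137.96.0.0/12 -> r2
At r2: longest match for 137.111.156.44 is 137.64.0.0/10 -> r7
At r7: longest match for 137.111.156.44 is 137.111.156.0/25 -> LAN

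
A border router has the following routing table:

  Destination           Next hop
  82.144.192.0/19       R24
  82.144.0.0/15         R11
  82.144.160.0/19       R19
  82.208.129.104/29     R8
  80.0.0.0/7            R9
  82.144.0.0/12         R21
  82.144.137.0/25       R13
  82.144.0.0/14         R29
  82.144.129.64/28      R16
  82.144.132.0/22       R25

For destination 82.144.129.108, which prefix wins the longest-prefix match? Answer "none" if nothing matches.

82.144.0.0/15

Entries matching 82.144.129.108:
  82.144.0.0/12 (82.144.0.0 - 82.159.255.255)
  82.144.0.0/14 (82.144.0.0 - 82.147.255.255)
  82.144.0.0/15 (82.144.0.0 - 82.145.255.255)
Most specific is 82.144.0.0/15.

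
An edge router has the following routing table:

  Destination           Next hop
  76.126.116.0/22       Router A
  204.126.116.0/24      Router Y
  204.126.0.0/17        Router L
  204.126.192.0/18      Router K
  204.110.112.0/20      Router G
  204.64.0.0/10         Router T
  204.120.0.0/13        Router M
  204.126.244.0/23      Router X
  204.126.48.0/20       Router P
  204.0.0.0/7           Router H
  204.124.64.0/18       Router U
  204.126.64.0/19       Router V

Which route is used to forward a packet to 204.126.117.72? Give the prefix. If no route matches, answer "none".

204.126.0.0/17

Entries matching 204.126.117.72:
  204.0.0.0/7 (204.0.0.0 - 205.255.255.255)
  204.64.0.0/10 (204.64.0.0 - 204.127.255.255)
  204.120.0.0/13 (204.120.0.0 - 204.127.255.255)
  204.126.0.0/17 (204.126.0.0 - 204.126.127.255)
Most specific is 204.126.0.0/17.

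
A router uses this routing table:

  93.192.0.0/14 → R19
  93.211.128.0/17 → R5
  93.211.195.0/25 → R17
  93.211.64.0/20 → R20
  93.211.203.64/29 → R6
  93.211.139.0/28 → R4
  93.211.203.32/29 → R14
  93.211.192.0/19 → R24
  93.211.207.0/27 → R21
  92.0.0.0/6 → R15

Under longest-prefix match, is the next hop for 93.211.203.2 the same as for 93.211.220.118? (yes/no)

yes

93.211.203.2: longest match 93.211.192.0/19 -> R24
93.211.220.118: longest match 93.211.192.0/19 -> R24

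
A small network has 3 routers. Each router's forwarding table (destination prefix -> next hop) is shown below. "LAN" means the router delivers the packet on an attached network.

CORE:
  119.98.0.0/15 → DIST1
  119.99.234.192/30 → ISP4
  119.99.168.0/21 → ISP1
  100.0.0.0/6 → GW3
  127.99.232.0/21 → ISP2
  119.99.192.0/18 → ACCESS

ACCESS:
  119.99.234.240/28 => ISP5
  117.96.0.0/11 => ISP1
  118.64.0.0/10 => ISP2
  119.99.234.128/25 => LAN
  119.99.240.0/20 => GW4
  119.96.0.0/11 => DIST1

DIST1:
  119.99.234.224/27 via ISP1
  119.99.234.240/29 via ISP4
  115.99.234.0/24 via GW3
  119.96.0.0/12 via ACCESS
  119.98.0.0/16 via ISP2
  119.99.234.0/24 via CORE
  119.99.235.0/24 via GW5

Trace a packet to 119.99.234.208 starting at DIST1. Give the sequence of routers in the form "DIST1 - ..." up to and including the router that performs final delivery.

DIST1 - CORE - ACCESS

At DIST1: longest match for 119.99.234.208 is 119.99.234.0/24 -> CORE
At CORE: longest match for 119.99.234.208 is 119.99.192.0/18 -> ACCESS
At ACCESS: longest match for 119.99.234.208 is 119.99.234.128/25 -> LAN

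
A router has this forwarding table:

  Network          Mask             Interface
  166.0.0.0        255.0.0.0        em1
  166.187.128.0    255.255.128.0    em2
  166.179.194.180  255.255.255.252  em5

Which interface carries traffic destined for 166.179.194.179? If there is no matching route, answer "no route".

Routes whose prefix contains 166.179.194.179:
  166.0.0.0/8 (166.0.0.0 - 166.255.255.255) -> em1
More-specific entries that do NOT match:
  166.179.194.180/30 (166.179.194.180 - 166.179.194.183) does not contain 166.179.194.179
  166.187.128.0/17 (166.187.128.0 - 166.187.255.255) does not contain 166.179.194.179
Longest matching prefix is /8 -> interface em1.

em1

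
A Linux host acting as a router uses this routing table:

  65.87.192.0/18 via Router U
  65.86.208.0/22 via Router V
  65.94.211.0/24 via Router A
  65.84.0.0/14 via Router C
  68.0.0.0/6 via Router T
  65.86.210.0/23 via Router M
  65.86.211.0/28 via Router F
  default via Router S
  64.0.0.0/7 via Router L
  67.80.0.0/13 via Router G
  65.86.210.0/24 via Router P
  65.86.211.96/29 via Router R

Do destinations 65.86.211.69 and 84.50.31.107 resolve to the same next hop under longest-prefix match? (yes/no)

65.86.211.69: longest match 65.86.210.0/23 -> Router M
84.50.31.107: longest match 0.0.0.0/0 -> Router S

no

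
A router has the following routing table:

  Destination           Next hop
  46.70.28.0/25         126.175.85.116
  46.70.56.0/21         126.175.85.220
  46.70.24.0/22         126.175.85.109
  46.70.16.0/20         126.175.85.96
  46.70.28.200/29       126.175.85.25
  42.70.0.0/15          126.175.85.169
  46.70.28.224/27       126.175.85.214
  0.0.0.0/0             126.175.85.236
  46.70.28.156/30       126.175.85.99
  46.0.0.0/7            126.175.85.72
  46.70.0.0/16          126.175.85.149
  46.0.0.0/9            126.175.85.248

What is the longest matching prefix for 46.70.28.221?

Entries matching 46.70.28.221:
  0.0.0.0/0 (default, matches everything)
  46.0.0.0/7 (46.0.0.0 - 47.255.255.255)
  46.0.0.0/9 (46.0.0.0 - 46.127.255.255)
  46.70.0.0/16 (46.70.0.0 - 46.70.255.255)
  46.70.16.0/20 (46.70.16.0 - 46.70.31.255)
Most specific is 46.70.16.0/20.

46.70.16.0/20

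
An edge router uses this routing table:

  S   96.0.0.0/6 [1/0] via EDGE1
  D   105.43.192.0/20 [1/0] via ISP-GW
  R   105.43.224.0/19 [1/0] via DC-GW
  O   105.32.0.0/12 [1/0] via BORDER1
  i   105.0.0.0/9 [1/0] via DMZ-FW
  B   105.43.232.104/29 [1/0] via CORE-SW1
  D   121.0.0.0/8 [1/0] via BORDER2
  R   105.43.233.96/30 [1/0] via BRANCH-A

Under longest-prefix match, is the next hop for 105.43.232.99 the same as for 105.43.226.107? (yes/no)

105.43.232.99: longest match 105.43.224.0/19 -> DC-GW
105.43.226.107: longest match 105.43.224.0/19 -> DC-GW

yes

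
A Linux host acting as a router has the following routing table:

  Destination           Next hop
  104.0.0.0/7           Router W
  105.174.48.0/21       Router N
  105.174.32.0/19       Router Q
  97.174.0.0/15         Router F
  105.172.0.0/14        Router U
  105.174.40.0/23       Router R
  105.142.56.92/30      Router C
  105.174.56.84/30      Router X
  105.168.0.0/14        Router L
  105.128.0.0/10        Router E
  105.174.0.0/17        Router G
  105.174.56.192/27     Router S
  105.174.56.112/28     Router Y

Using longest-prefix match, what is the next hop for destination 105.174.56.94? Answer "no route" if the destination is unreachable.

Router Q

Routes whose prefix contains 105.174.56.94:
  104.0.0.0/7 (104.0.0.0 - 105.255.255.255) -> Router W
  105.128.0.0/10 (105.128.0.0 - 105.191.255.255) -> Router E
  105.172.0.0/14 (105.172.0.0 - 105.175.255.255) -> Router U
  105.174.0.0/17 (105.174.0.0 - 105.174.127.255) -> Router G
  105.174.32.0/19 (105.174.32.0 - 105.174.63.255) -> Router Q
More-specific entries that do NOT match:
  105.142.56.92/30 (105.142.56.92 - 105.142.56.95) does not contain 105.174.56.94
  105.174.56.84/30 (105.174.56.84 - 105.174.56.87) does not contain 105.174.56.94
  105.174.56.112/28 (105.174.56.112 - 105.174.56.127) does not contain 105.174.56.94
  105.174.56.192/27 (105.174.56.192 - 105.174.56.223) does not contain 105.174.56.94
  105.174.40.0/23 (105.174.40.0 - 105.174.41.255) does not contain 105.174.56.94
  105.174.48.0/21 (105.174.48.0 - 105.174.55.255) does not contain 105.174.56.94
Longest matching prefix is /19 -> next hop Router Q.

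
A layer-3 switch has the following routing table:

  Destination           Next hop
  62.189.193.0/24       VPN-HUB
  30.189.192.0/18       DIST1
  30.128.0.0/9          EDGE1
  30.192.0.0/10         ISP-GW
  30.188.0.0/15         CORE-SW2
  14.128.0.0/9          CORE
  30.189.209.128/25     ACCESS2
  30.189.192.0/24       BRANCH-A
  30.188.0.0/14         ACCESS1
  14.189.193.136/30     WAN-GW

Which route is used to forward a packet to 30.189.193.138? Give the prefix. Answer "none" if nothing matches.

30.189.192.0/18

Entries matching 30.189.193.138:
  30.128.0.0/9 (30.128.0.0 - 30.255.255.255)
  30.188.0.0/14 (30.188.0.0 - 30.191.255.255)
  30.188.0.0/15 (30.188.0.0 - 30.189.255.255)
  30.189.192.0/18 (30.189.192.0 - 30.189.255.255)
Most specific is 30.189.192.0/18.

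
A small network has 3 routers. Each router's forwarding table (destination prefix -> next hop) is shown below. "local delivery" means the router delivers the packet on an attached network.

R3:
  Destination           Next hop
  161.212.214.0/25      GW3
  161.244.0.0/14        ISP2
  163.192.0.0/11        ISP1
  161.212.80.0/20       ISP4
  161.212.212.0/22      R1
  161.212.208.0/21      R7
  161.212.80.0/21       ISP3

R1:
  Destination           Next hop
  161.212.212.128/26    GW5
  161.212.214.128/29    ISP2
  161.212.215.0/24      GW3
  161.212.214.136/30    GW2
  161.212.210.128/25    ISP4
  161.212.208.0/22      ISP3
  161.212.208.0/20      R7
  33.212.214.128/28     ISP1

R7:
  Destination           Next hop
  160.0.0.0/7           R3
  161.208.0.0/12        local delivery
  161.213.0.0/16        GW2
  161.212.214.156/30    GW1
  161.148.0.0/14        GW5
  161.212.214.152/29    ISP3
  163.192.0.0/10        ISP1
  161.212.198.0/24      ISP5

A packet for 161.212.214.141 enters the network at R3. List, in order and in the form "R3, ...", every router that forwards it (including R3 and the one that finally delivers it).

R3, R1, R7

At R3: longest match for 161.212.214.141 is 161.212.212.0/22 -> R1
At R1: longest match for 161.212.214.141 is 161.212.208.0/20 -> R7
At R7: longest match for 161.212.214.141 is 161.208.0.0/12 -> local delivery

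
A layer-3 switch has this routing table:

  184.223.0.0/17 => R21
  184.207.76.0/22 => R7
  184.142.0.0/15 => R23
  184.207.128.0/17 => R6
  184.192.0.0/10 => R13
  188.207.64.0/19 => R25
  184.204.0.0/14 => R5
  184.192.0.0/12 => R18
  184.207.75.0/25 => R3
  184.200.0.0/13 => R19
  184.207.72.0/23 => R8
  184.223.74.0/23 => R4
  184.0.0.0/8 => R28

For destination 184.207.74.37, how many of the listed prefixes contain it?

5

Prefixes containing 184.207.74.37:
  184.0.0.0/8 (184.0.0.0 - 184.255.255.255)
  184.192.0.0/10 (184.192.0.0 - 184.255.255.255)
  184.192.0.0/12 (184.192.0.0 - 184.207.255.255)
  184.200.0.0/13 (184.200.0.0 - 184.207.255.255)
  184.204.0.0/14 (184.204.0.0 - 184.207.255.255)
Total matching entries: 5.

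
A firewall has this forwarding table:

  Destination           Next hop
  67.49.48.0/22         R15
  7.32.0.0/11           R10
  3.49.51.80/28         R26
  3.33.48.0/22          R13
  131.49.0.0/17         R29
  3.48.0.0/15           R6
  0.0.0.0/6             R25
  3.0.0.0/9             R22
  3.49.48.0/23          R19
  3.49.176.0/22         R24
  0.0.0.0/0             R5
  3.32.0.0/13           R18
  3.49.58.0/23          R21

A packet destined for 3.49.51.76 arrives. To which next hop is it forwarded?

Routes whose prefix contains 3.49.51.76:
  0.0.0.0/0 (default, matches everything) -> R5
  0.0.0.0/6 (0.0.0.0 - 3.255.255.255) -> R25
  3.0.0.0/9 (3.0.0.0 - 3.127.255.255) -> R22
  3.48.0.0/15 (3.48.0.0 - 3.49.255.255) -> R6
More-specific entries that do NOT match:
  3.49.51.80/28 (3.49.51.80 - 3.49.51.95) does not contain 3.49.51.76
  3.49.48.0/23 (3.49.48.0 - 3.49.49.255) does not contain 3.49.51.76
  3.49.58.0/23 (3.49.58.0 - 3.49.59.255) does not contain 3.49.51.76
  67.49.48.0/22 (67.49.48.0 - 67.49.51.255) does not contain 3.49.51.76
  3.33.48.0/22 (3.33.48.0 - 3.33.51.255) does not contain 3.49.51.76
  3.49.176.0/22 (3.49.176.0 - 3.49.179.255) does not contain 3.49.51.76
  131.49.0.0/17 (131.49.0.0 - 131.49.127.255) does not contain 3.49.51.76
Longest matching prefix is /15 -> next hop R6.

R6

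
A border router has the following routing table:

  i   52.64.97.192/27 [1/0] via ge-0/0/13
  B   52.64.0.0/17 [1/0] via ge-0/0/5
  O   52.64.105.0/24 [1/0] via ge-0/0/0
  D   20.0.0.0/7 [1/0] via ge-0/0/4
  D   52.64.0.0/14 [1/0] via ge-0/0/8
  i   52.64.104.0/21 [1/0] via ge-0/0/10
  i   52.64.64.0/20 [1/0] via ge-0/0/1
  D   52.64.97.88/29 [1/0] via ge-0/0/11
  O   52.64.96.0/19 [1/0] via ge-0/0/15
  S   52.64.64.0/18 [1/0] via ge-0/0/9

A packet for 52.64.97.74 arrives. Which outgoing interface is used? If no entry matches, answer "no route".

Routes whose prefix contains 52.64.97.74:
  52.64.0.0/14 (52.64.0.0 - 52.67.255.255) -> ge-0/0/8
  52.64.0.0/17 (52.64.0.0 - 52.64.127.255) -> ge-0/0/5
  52.64.64.0/18 (52.64.64.0 - 52.64.127.255) -> ge-0/0/9
  52.64.96.0/19 (52.64.96.0 - 52.64.127.255) -> ge-0/0/15
More-specific entries that do NOT match:
  52.64.97.88/29 (52.64.97.88 - 52.64.97.95) does not contain 52.64.97.74
  52.64.97.192/27 (52.64.97.192 - 52.64.97.223) does not contain 52.64.97.74
  52.64.105.0/24 (52.64.105.0 - 52.64.105.255) does not contain 52.64.97.74
  52.64.104.0/21 (52.64.104.0 - 52.64.111.255) does not contain 52.64.97.74
  52.64.64.0/20 (52.64.64.0 - 52.64.79.255) does not contain 52.64.97.74
Longest matching prefix is /19 -> interface ge-0/0/15.

ge-0/0/15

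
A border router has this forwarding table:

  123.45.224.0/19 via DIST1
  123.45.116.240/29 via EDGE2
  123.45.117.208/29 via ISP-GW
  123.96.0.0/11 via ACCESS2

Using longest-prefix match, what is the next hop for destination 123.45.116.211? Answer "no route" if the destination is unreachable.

no route

No entry's prefix contains 123.45.116.211; there is no default route.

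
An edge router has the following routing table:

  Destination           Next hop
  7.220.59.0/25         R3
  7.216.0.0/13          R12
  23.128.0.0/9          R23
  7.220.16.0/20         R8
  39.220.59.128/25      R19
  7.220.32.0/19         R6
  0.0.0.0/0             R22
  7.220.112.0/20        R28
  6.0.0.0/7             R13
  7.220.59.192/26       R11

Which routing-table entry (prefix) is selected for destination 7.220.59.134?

Entries matching 7.220.59.134:
  0.0.0.0/0 (default, matches everything)
  6.0.0.0/7 (6.0.0.0 - 7.255.255.255)
  7.216.0.0/13 (7.216.0.0 - 7.223.255.255)
  7.220.32.0/19 (7.220.32.0 - 7.220.63.255)
Most specific is 7.220.32.0/19.

7.220.32.0/19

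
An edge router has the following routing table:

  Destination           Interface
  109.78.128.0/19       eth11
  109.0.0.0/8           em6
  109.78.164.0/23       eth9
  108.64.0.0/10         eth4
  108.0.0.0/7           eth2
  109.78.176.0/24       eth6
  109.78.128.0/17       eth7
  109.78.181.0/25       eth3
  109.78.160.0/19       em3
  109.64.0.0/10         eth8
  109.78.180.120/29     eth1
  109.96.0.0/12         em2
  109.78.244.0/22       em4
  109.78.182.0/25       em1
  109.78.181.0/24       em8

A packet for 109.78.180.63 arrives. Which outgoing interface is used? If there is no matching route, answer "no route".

em3

Routes whose prefix contains 109.78.180.63:
  108.0.0.0/7 (108.0.0.0 - 109.255.255.255) -> eth2
  109.0.0.0/8 (109.0.0.0 - 109.255.255.255) -> em6
  109.64.0.0/10 (109.64.0.0 - 109.127.255.255) -> eth8
  109.78.128.0/17 (109.78.128.0 - 109.78.255.255) -> eth7
  109.78.160.0/19 (109.78.160.0 - 109.78.191.255) -> em3
More-specific entries that do NOT match:
  109.78.180.120/29 (109.78.180.120 - 109.78.180.127) does not contain 109.78.180.63
  109.78.181.0/25 (109.78.181.0 - 109.78.181.127) does not contain 109.78.180.63
  109.78.182.0/25 (109.78.182.0 - 109.78.182.127) does not contain 109.78.180.63
  109.78.176.0/24 (109.78.176.0 - 109.78.176.255) does not contain 109.78.180.63
  109.78.181.0/24 (109.78.181.0 - 109.78.181.255) does not contain 109.78.180.63
  109.78.164.0/23 (109.78.164.0 - 109.78.165.255) does not contain 109.78.180.63
  109.78.244.0/22 (109.78.244.0 - 109.78.247.255) does not contain 109.78.180.63
Longest matching prefix is /19 -> interface em3.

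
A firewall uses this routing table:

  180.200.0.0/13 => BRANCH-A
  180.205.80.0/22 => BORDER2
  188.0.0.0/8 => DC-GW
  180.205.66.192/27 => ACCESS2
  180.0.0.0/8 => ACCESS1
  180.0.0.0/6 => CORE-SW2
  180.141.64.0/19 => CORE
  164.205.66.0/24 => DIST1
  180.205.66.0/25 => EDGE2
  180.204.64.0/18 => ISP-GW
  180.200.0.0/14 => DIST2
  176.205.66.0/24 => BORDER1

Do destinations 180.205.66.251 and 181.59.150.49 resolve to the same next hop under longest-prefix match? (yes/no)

180.205.66.251: longest match 180.200.0.0/13 -> BRANCH-A
181.59.150.49: longest match 180.0.0.0/6 -> CORE-SW2

no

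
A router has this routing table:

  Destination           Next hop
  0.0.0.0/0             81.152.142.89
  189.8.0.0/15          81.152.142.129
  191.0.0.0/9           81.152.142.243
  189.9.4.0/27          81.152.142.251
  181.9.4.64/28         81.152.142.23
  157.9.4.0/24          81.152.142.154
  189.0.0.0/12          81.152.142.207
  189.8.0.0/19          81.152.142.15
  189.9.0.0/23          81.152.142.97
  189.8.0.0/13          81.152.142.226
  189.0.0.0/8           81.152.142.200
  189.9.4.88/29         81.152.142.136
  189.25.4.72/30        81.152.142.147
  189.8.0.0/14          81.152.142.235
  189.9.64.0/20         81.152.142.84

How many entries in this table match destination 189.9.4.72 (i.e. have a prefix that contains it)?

Prefixes containing 189.9.4.72:
  0.0.0.0/0 (default, matches everything)
  189.0.0.0/8 (189.0.0.0 - 189.255.255.255)
  189.0.0.0/12 (189.0.0.0 - 189.15.255.255)
  189.8.0.0/13 (189.8.0.0 - 189.15.255.255)
  189.8.0.0/14 (189.8.0.0 - 189.11.255.255)
  189.8.0.0/15 (189.8.0.0 - 189.9.255.255)
Total matching entries: 6.

6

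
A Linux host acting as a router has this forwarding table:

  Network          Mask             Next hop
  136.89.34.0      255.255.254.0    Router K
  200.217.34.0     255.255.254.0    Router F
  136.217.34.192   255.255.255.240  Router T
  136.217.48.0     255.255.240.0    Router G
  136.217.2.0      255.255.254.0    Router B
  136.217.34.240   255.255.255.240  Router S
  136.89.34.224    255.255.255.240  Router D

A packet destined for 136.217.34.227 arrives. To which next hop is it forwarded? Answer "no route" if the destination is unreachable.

no route

No entry's prefix contains 136.217.34.227; there is no default route.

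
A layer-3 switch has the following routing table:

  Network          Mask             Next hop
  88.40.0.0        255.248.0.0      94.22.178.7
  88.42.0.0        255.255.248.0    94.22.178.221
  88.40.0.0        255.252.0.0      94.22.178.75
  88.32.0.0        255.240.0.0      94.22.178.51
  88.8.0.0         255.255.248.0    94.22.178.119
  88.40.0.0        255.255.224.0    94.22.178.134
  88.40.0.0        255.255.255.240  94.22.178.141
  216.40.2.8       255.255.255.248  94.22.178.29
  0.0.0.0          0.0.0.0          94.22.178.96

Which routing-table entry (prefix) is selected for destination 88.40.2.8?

88.40.0.0/19

Entries matching 88.40.2.8:
  0.0.0.0/0 (default, matches everything)
  88.32.0.0/12 (88.32.0.0 - 88.47.255.255)
  88.40.0.0/13 (88.40.0.0 - 88.47.255.255)
  88.40.0.0/14 (88.40.0.0 - 88.43.255.255)
  88.40.0.0/19 (88.40.0.0 - 88.40.31.255)
Most specific is 88.40.0.0/19.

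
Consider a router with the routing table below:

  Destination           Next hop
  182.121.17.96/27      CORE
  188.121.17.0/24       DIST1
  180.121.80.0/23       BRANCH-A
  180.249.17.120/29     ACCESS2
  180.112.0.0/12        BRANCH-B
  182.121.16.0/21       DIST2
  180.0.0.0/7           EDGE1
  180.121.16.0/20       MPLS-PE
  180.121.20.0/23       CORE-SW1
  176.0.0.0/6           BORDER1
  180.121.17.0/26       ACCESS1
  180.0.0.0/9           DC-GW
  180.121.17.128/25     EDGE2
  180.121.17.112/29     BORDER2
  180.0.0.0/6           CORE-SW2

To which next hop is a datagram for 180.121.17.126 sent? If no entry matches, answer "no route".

Routes whose prefix contains 180.121.17.126:
  180.0.0.0/6 (180.0.0.0 - 183.255.255.255) -> CORE-SW2
  180.0.0.0/7 (180.0.0.0 - 181.255.255.255) -> EDGE1
  180.0.0.0/9 (180.0.0.0 - 180.127.255.255) -> DC-GW
  180.112.0.0/12 (180.112.0.0 - 180.127.255.255) -> BRANCH-B
  180.121.16.0/20 (180.121.16.0 - 180.121.31.255) -> MPLS-PE
More-specific entries that do NOT match:
  180.249.17.120/29 (180.249.17.120 - 180.249.17.127) does not contain 180.121.17.126
  180.121.17.112/29 (180.121.17.112 - 180.121.17.119) does not contain 180.121.17.126
  182.121.17.96/27 (182.121.17.96 - 182.121.17.127) does not contain 180.121.17.126
  180.121.17.0/26 (180.121.17.0 - 180.121.17.63) does not contain 180.121.17.126
  180.121.17.128/25 (180.121.17.128 - 180.121.17.255) does not contain 180.121.17.126
  188.121.17.0/24 (188.121.17.0 - 188.121.17.255) does not contain 180.121.17.126
  180.121.80.0/23 (180.121.80.0 - 180.121.81.255) does not contain 180.121.17.126
  180.121.20.0/23 (180.121.20.0 - 180.121.21.255) does not contain 180.121.17.126
  182.121.16.0/21 (182.121.16.0 - 182.121.23.255) does not contain 180.121.17.126
Longest matching prefix is /20 -> next hop MPLS-PE.

MPLS-PE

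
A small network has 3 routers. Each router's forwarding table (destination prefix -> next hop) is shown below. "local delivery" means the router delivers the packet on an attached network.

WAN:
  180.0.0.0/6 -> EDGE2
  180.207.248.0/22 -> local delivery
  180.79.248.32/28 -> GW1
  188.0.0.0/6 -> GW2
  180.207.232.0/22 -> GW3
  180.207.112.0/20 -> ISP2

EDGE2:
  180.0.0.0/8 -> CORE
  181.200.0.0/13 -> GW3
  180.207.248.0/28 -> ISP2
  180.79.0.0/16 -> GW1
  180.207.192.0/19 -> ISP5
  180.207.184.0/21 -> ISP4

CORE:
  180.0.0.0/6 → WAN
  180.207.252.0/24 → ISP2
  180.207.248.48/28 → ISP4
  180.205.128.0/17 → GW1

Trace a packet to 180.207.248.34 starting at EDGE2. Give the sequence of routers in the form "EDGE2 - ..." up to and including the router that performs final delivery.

EDGE2 - CORE - WAN

At EDGE2: longest match for 180.207.248.34 is 180.0.0.0/8 -> CORE
At CORE: longest match for 180.207.248.34 is 180.0.0.0/6 -> WAN
At WAN: longest match for 180.207.248.34 is 180.207.248.0/22 -> local delivery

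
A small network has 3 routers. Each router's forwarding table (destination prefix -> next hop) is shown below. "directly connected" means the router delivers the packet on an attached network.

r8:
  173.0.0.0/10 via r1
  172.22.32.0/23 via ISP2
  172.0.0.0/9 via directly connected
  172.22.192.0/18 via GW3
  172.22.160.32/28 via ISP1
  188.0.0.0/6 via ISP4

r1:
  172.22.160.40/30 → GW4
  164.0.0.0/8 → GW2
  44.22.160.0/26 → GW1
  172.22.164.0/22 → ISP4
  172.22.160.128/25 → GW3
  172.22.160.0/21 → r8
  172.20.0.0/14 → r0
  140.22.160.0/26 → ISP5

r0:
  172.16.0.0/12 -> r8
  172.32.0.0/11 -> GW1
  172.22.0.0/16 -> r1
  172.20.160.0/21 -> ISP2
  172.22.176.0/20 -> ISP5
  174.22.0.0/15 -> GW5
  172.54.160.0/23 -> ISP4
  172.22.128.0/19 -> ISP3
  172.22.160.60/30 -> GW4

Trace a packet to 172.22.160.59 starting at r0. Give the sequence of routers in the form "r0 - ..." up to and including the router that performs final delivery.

r0 - r1 - r8

At r0: longest match for 172.22.160.59 is 172.22.0.0/16 -> r1
At r1: longest match for 172.22.160.59 is 172.22.160.0/21 -> r8
At r8: longest match for 172.22.160.59 is 172.0.0.0/9 -> directly connected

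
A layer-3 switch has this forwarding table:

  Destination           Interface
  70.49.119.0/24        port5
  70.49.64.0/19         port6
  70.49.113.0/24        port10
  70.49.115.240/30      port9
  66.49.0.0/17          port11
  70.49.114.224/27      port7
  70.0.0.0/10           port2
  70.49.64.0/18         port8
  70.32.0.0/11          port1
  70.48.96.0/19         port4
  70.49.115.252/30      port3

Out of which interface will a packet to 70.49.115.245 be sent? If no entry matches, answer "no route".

Routes whose prefix contains 70.49.115.245:
  70.0.0.0/10 (70.0.0.0 - 70.63.255.255) -> port2
  70.32.0.0/11 (70.32.0.0 - 70.63.255.255) -> port1
  70.49.64.0/18 (70.49.64.0 - 70.49.127.255) -> port8
More-specific entries that do NOT match:
  70.49.115.240/30 (70.49.115.240 - 70.49.115.243) does not contain 70.49.115.245
  70.49.115.252/30 (70.49.115.252 - 70.49.115.255) does not contain 70.49.115.245
  70.49.114.224/27 (70.49.114.224 - 70.49.114.255) does not contain 70.49.115.245
  70.49.119.0/24 (70.49.119.0 - 70.49.119.255) does not contain 70.49.115.245
  70.49.113.0/24 (70.49.113.0 - 70.49.113.255) does not contain 70.49.115.245
  70.49.64.0/19 (70.49.64.0 - 70.49.95.255) does not contain 70.49.115.245
  70.48.96.0/19 (70.48.96.0 - 70.48.127.255) does not contain 70.49.115.245
Longest matching prefix is /18 -> interface port8.

port8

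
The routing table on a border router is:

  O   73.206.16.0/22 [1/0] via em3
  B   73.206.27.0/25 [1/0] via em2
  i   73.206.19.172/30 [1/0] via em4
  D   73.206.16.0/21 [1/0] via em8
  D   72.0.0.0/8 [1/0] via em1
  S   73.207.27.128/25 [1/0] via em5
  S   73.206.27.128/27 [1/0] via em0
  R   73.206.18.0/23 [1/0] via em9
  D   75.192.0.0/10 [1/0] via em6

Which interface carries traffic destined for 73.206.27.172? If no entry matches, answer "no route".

no route

No entry's prefix contains 73.206.27.172; there is no default route.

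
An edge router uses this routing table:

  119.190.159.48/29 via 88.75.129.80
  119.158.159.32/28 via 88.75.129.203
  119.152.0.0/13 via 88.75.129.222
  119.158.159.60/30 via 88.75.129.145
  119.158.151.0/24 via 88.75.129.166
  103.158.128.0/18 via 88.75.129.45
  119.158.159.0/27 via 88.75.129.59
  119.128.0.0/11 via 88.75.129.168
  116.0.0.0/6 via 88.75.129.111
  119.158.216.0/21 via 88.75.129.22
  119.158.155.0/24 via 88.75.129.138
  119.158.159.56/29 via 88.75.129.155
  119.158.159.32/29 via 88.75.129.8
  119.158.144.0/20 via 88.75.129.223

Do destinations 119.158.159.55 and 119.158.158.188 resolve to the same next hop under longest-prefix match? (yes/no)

yes

119.158.159.55: longest match 119.158.144.0/20 -> 88.75.129.223
119.158.158.188: longest match 119.158.144.0/20 -> 88.75.129.223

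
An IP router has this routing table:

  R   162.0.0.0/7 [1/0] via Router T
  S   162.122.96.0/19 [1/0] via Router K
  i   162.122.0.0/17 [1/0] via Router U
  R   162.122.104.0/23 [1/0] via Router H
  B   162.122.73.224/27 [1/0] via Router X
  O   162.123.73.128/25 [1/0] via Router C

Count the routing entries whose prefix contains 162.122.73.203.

Prefixes containing 162.122.73.203:
  162.0.0.0/7 (162.0.0.0 - 163.255.255.255)
  162.122.0.0/17 (162.122.0.0 - 162.122.127.255)
Total matching entries: 2.

2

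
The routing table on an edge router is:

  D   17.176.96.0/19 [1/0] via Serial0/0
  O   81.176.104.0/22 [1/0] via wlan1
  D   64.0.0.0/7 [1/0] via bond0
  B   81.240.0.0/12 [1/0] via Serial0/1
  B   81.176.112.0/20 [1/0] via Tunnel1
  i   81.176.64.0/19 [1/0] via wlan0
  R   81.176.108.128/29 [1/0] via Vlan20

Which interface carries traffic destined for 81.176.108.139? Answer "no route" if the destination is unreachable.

No entry's prefix contains 81.176.108.139; there is no default route.

no route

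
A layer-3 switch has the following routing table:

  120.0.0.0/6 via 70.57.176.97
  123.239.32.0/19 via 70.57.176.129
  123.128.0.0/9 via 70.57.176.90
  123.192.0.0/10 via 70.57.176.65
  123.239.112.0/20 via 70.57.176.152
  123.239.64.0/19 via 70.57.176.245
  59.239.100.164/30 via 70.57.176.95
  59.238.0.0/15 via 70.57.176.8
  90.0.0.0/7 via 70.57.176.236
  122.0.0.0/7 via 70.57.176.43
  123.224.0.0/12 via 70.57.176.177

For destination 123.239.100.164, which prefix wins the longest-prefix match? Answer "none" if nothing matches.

Entries matching 123.239.100.164:
  120.0.0.0/6 (120.0.0.0 - 123.255.255.255)
  122.0.0.0/7 (122.0.0.0 - 123.255.255.255)
  123.128.0.0/9 (123.128.0.0 - 123.255.255.255)
  123.192.0.0/10 (123.192.0.0 - 123.255.255.255)
  123.224.0.0/12 (123.224.0.0 - 123.239.255.255)
Most specific is 123.224.0.0/12.

123.224.0.0/12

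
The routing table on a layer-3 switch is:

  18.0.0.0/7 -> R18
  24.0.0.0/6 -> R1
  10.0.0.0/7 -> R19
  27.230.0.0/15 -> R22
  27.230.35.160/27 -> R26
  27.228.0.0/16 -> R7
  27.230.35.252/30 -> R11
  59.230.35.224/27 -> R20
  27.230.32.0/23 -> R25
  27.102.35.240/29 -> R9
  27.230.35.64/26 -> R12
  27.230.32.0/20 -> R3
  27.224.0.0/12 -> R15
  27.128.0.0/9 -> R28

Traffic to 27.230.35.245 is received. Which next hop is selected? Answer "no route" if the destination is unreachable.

Routes whose prefix contains 27.230.35.245:
  24.0.0.0/6 (24.0.0.0 - 27.255.255.255) -> R1
  27.128.0.0/9 (27.128.0.0 - 27.255.255.255) -> R28
  27.224.0.0/12 (27.224.0.0 - 27.239.255.255) -> R15
  27.230.0.0/15 (27.230.0.0 - 27.231.255.255) -> R22
  27.230.32.0/20 (27.230.32.0 - 27.230.47.255) -> R3
More-specific entries that do NOT match:
  27.230.35.252/30 (27.230.35.252 - 27.230.35.255) does not contain 27.230.35.245
  27.102.35.240/29 (27.102.35.240 - 27.102.35.247) does not contain 27.230.35.245
  27.230.35.160/27 (27.230.35.160 - 27.230.35.191) does not contain 27.230.35.245
  59.230.35.224/27 (59.230.35.224 - 59.230.35.255) does not contain 27.230.35.245
  27.230.35.64/26 (27.230.35.64 - 27.230.35.127) does not contain 27.230.35.245
  27.230.32.0/23 (27.230.32.0 - 27.230.33.255) does not contain 27.230.35.245
Longest matching prefix is /20 -> next hop R3.

R3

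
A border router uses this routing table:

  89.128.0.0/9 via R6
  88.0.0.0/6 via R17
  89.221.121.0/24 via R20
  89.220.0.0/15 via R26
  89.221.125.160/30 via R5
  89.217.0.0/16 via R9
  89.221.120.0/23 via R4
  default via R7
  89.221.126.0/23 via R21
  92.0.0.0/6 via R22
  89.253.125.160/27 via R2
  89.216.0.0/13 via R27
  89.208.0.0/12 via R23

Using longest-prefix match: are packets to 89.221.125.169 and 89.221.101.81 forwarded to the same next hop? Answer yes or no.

yes

89.221.125.169: longest match 89.220.0.0/15 -> R26
89.221.101.81: longest match 89.220.0.0/15 -> R26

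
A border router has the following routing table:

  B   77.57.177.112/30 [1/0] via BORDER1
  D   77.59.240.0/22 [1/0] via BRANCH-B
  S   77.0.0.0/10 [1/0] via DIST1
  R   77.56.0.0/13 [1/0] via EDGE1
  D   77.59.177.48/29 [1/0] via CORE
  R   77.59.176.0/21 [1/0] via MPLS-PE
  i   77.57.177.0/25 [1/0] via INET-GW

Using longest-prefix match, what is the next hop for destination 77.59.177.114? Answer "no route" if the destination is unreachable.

MPLS-PE

Routes whose prefix contains 77.59.177.114:
  77.0.0.0/10 (77.0.0.0 - 77.63.255.255) -> DIST1
  77.56.0.0/13 (77.56.0.0 - 77.63.255.255) -> EDGE1
  77.59.176.0/21 (77.59.176.0 - 77.59.183.255) -> MPLS-PE
More-specific entries that do NOT match:
  77.57.177.112/30 (77.57.177.112 - 77.57.177.115) does not contain 77.59.177.114
  77.59.177.48/29 (77.59.177.48 - 77.59.177.55) does not contain 77.59.177.114
  77.57.177.0/25 (77.57.177.0 - 77.57.177.127) does not contain 77.59.177.114
  77.59.240.0/22 (77.59.240.0 - 77.59.243.255) does not contain 77.59.177.114
Longest matching prefix is /21 -> next hop MPLS-PE.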